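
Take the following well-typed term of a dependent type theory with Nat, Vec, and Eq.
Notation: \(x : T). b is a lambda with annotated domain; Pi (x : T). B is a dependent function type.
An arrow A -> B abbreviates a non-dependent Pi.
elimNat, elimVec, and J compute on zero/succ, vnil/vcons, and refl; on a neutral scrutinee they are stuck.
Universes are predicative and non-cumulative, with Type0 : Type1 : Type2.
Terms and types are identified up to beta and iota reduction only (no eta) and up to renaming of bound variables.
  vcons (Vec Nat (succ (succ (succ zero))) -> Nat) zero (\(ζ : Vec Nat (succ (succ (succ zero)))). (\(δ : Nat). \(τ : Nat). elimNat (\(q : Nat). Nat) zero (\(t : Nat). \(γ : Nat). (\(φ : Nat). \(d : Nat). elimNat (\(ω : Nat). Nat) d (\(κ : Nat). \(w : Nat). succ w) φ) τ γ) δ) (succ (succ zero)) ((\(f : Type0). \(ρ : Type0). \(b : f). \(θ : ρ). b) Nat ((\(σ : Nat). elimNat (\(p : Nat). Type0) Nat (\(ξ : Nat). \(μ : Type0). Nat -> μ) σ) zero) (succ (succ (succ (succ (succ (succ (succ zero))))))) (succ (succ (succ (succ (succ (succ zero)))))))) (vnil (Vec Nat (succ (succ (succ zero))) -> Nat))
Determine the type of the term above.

the term's type:
  Vec (Vec Nat (succ (succ (succ zero))) -> Nat) (succ zero)


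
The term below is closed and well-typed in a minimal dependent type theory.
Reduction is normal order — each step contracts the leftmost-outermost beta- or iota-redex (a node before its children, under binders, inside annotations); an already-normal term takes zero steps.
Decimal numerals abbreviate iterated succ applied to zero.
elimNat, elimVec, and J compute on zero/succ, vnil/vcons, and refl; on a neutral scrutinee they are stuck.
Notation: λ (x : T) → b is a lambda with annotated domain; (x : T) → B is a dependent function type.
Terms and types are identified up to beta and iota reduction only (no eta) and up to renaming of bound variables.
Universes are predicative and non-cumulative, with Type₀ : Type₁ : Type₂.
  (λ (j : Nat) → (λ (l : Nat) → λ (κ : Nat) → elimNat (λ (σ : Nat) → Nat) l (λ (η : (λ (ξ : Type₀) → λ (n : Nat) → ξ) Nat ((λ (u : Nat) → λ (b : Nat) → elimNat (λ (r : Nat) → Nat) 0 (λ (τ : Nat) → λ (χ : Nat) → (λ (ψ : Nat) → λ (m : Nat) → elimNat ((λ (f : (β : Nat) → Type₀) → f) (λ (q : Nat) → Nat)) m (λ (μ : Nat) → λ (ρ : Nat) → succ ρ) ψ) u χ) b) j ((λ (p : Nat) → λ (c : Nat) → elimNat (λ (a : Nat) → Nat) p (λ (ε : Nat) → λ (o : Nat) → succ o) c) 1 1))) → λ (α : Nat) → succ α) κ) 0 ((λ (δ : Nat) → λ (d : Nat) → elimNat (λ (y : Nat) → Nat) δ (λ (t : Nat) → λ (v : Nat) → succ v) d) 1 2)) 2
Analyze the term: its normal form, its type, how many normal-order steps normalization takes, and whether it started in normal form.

resulting normal form:
  3
type:
  Nat
normal-order step count: 24
started in normal form: no
first contracted redex: a beta-redex


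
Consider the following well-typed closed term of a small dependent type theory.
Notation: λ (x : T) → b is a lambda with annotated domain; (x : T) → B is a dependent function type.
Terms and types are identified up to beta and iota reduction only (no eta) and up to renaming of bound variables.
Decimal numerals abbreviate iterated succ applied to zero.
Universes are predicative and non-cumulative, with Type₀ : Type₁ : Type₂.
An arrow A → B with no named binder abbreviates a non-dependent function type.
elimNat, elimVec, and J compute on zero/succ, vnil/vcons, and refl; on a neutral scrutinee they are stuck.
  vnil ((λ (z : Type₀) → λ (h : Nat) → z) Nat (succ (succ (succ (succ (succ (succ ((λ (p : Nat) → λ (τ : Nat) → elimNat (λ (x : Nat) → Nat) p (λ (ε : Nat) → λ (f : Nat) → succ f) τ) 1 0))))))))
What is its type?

the term's type:
  Vec Nat 0


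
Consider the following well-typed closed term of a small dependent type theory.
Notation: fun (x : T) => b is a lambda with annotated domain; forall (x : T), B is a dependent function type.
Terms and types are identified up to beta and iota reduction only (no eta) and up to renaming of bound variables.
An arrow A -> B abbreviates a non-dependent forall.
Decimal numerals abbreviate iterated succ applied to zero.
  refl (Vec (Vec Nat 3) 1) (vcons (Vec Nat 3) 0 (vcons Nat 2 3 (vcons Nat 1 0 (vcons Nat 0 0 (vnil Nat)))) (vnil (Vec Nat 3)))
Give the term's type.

the term's type:
  Eq (Vec (Vec Nat 3) 1) (vcons (Vec Nat 3) 0 (vcons Nat 2 3 (vcons Nat 1 0 (vcons Nat 0 0 (vnil Nat)))) (vnil (Vec Nat 3))) (vcons (Vec Nat 3) 0 (vcons Nat 2 3 (vcons Nat 1 0 (vcons Nat 0 0 (vnil Nat)))) (vnil (Vec Nat 3)))


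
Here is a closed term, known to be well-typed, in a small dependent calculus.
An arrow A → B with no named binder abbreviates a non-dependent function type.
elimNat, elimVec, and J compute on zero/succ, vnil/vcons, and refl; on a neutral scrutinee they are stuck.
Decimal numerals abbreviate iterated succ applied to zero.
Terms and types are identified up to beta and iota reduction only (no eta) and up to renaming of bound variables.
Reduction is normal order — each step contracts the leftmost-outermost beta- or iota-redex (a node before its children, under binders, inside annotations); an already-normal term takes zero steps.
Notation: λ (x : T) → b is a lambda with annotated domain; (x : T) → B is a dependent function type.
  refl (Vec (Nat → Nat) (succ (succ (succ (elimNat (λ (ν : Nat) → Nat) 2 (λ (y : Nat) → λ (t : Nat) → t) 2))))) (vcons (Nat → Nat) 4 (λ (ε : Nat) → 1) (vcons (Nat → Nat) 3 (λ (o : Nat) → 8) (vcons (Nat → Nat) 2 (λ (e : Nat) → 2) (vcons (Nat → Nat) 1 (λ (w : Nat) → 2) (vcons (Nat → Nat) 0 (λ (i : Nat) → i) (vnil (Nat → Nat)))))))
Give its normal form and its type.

normal form:
  refl (Vec (Nat → Nat) 5) (vcons (Nat → Nat) 4 (λ (ν : Nat) → 1) (vcons (Nat → Nat) 3 (λ (y : Nat) → 8) (vcons (Nat → Nat) 2 (λ (t : Nat) → 2) (vcons (Nat → Nat) 1 (λ (ε : Nat) → 2) (vcons (Nat → Nat) 0 (λ (o : Nat) → o) (vnil (Nat → Nat)))))))
inferred type:
  Eq (Vec (Nat → Nat) 5) (vcons (Nat → Nat) 4 (λ (ν : Nat) → 1) (vcons (Nat → Nat) 3 (λ (y : Nat) → 8) (vcons (Nat → Nat) 2 (λ (t : Nat) → 2) (vcons (Nat → Nat) 1 (λ (ε : Nat) → 2) (vcons (Nat → Nat) 0 (λ (o : Nat) → o) (vnil (Nat → Nat))))))) (vcons (Nat → Nat) 4 (λ (e : Nat) → 1) (vcons (Nat → Nat) 3 (λ (w : Nat) → 8) (vcons (Nat → Nat) 2 (λ (i : Nat) → 2) (vcons (Nat → Nat) 1 (λ (θ : Nat) → 2) (vcons (Nat → Nat) 0 (λ (a : Nat) → a) (vnil (Nat → Nat)))))))


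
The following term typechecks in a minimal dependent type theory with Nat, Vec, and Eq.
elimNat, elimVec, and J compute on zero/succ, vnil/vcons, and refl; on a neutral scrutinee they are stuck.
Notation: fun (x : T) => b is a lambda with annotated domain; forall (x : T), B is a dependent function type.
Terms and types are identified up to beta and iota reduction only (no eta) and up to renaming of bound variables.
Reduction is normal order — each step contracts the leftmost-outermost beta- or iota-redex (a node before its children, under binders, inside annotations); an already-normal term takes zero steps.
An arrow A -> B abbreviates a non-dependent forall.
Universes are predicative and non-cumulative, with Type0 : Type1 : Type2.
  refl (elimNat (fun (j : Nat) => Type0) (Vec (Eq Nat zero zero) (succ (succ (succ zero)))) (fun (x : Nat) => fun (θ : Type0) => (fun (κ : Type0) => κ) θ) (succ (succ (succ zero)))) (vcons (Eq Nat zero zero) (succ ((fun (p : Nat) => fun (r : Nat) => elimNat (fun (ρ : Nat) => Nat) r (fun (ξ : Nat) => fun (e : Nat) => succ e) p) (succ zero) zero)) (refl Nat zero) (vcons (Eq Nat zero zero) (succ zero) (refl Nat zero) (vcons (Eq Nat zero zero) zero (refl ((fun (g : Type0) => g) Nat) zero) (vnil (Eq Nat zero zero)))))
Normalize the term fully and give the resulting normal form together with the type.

reduced normal form:
  refl (Vec (Eq Nat zero zero) (succ (succ (succ zero)))) (vcons (Eq Nat zero zero) (succ (succ zero)) (refl Nat zero) (vcons (Eq Nat zero zero) (succ zero) (refl Nat zero) (vcons (Eq Nat zero zero) zero (refl Nat zero) (vnil (Eq Nat zero zero)))))
inferred type:
  Eq (Vec (Eq Nat zero zero) (succ (succ (succ zero)))) (vcons (Eq Nat zero zero) (succ (succ zero)) (refl Nat zero) (vcons (Eq Nat zero zero) (succ zero) (refl Nat zero) (vcons (Eq Nat zero zero) zero (refl Nat zero) (vnil (Eq Nat zero zero))))) (vcons (Eq Nat zero zero) (succ (succ zero)) (refl Nat zero) (vcons (Eq Nat zero zero) (succ zero) (refl Nat zero) (vcons (Eq Nat zero zero) zero (refl Nat zero) (vnil (Eq Nat zero zero)))))


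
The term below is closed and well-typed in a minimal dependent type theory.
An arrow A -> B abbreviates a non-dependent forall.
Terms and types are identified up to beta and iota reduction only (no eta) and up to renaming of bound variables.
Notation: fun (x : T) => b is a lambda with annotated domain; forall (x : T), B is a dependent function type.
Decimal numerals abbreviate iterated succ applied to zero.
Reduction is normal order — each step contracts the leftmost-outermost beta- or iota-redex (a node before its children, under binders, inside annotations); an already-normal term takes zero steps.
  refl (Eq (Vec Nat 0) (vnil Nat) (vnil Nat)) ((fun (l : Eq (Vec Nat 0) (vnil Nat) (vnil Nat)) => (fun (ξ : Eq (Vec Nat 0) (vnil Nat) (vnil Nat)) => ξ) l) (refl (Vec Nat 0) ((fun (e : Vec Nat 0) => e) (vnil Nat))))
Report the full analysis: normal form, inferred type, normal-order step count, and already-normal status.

reduced normal form:
  refl (Eq (Vec Nat 0) (vnil Nat) (vnil Nat)) (refl (Vec Nat 0) (vnil Nat))
type:
  Eq (Eq (Vec Nat 0) (vnil Nat) (vnil Nat)) (refl (Vec Nat 0) (vnil Nat)) (refl (Vec Nat 0) (vnil Nat))
normal-order step count: 3
already normal: no
first contracted redex: a beta-redex


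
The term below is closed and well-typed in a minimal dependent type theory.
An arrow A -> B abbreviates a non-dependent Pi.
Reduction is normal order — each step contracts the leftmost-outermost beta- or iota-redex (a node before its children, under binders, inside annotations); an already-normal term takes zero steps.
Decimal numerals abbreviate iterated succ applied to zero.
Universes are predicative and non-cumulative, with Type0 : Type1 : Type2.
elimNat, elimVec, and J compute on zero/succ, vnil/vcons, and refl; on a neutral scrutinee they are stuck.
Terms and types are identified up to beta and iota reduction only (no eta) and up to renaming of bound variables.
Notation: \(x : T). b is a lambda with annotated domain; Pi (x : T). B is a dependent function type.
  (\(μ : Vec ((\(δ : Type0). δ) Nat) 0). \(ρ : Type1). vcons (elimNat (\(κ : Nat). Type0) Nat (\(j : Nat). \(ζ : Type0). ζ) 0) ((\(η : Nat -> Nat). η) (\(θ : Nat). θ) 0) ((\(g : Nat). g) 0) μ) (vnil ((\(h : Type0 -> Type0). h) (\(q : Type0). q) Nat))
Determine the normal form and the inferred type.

normal form:
  \(μ : Type1). vcons Nat 0 0 (vnil Nat)
the term's type:
  Type1 -> Vec Nat 1


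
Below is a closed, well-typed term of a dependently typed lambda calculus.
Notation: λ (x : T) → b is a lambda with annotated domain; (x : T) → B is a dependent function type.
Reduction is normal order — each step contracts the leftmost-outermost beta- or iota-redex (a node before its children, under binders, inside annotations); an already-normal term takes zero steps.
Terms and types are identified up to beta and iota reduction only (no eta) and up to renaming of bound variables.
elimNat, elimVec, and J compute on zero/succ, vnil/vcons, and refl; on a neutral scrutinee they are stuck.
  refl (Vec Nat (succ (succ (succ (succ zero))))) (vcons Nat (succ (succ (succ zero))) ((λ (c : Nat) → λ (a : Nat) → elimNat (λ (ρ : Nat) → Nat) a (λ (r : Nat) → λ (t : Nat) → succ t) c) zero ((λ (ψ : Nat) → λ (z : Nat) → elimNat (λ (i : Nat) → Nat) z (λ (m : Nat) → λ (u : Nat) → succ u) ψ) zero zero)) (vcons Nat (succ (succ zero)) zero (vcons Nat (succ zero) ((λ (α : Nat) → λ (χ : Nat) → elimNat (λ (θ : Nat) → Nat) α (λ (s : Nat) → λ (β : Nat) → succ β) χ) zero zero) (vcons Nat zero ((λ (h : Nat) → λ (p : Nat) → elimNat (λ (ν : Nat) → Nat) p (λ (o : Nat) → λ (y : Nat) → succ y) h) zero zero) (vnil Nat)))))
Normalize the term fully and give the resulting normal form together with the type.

reduced normal form:
  refl (Vec Nat (succ (succ (succ (succ zero))))) (vcons Nat (succ (succ (succ zero))) zero (vcons Nat (succ (succ zero)) zero (vcons Nat (succ zero) zero (vcons Nat zero zero (vnil Nat)))))
inferred type:
  Eq (Vec Nat (succ (succ (succ (succ zero))))) (vcons Nat (succ (succ (succ zero))) zero (vcons Nat (succ (succ zero)) zero (vcons Nat (succ zero) zero (vcons Nat zero zero (vnil Nat))))) (vcons Nat (succ (succ (succ zero))) zero (vcons Nat (succ (succ zero)) zero (vcons Nat (succ zero) zero (vcons Nat zero zero (vnil Nat)))))
observation: the term reaches its normal form after 12 normal-order steps.


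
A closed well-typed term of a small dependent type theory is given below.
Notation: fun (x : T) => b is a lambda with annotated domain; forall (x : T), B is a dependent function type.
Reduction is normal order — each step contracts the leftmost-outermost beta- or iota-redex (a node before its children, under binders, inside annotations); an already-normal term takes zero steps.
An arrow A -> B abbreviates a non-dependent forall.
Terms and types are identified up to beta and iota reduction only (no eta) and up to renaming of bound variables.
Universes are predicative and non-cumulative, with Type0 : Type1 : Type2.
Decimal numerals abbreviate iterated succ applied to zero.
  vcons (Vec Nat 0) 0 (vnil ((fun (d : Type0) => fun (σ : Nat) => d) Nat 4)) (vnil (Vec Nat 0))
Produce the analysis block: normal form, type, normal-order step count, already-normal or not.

normal form:
  vcons (Vec Nat 0) 0 (vnil Nat) (vnil (Vec Nat 0))
type:
  Vec (Vec Nat 0) 1
normal-order step count: 2
started in normal form: no
first contracted redex: a beta-redex


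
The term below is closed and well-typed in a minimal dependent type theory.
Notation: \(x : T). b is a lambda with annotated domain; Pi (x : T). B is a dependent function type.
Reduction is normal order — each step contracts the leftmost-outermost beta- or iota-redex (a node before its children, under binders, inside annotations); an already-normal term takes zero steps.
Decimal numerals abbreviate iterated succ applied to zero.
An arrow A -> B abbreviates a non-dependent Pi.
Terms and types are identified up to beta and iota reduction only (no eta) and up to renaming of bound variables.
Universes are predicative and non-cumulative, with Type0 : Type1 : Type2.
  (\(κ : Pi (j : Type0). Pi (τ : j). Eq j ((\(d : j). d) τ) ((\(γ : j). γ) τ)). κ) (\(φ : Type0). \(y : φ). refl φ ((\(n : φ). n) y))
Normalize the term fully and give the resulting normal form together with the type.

resulting normal form:
  \(κ : Type0). \(j : κ). refl κ j
the term's type:
  Pi (κ : Type0). Pi (j : κ). Eq κ j j


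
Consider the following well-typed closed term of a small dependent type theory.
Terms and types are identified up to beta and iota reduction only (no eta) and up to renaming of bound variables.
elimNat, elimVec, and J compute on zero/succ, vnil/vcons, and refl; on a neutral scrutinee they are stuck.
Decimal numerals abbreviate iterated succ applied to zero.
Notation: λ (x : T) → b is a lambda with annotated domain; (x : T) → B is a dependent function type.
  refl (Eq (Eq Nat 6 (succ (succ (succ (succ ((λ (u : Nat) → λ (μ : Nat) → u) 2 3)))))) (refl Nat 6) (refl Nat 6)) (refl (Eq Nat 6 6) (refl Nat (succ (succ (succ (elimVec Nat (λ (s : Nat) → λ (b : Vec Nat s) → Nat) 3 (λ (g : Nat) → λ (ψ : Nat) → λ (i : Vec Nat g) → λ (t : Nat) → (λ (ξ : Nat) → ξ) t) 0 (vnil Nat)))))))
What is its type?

the term's type:
  Eq (Eq (Eq Nat 6 6) (refl Nat 6) (refl Nat 6)) (refl (Eq Nat 6 6) (refl Nat 6)) (refl (Eq Nat 6 6) (refl Nat 6))


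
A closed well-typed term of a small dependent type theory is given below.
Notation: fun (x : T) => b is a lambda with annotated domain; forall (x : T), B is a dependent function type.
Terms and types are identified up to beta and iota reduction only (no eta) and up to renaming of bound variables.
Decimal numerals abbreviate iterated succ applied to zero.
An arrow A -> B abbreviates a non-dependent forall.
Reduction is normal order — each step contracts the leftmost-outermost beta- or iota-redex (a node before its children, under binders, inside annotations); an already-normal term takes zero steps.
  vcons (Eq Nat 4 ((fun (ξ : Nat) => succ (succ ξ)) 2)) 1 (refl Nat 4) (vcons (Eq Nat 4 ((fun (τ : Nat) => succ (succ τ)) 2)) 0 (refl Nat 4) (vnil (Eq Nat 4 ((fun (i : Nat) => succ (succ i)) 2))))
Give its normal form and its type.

reduced normal form:
  vcons (Eq Nat 4 4) 1 (refl Nat 4) (vcons (Eq Nat 4 4) 0 (refl Nat 4) (vnil (Eq Nat 4 4)))
type:
  Vec (Eq Nat 4 4) 2


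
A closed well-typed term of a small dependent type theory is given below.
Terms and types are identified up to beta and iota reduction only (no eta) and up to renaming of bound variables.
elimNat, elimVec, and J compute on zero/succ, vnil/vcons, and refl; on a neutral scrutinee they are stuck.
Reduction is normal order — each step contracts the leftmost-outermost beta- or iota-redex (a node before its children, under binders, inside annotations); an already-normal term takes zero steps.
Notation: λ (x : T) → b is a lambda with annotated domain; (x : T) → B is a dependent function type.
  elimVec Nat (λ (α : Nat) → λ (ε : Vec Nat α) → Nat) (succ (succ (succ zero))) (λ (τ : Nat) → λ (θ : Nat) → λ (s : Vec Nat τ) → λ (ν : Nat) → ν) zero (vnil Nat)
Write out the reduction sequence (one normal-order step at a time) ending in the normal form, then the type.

normal-order reduction sequence:
  elimVec Nat (λ (α : Nat) → λ (ε : Vec Nat α) → Nat) (succ (succ (succ zero))) (λ (τ : Nat) → λ (θ : Nat) → λ (s : Vec Nat τ) → λ (ν : Nat) → ν) zero (vnil Nat)
  ~> succ (succ (succ zero))
the term's type:
  Nat


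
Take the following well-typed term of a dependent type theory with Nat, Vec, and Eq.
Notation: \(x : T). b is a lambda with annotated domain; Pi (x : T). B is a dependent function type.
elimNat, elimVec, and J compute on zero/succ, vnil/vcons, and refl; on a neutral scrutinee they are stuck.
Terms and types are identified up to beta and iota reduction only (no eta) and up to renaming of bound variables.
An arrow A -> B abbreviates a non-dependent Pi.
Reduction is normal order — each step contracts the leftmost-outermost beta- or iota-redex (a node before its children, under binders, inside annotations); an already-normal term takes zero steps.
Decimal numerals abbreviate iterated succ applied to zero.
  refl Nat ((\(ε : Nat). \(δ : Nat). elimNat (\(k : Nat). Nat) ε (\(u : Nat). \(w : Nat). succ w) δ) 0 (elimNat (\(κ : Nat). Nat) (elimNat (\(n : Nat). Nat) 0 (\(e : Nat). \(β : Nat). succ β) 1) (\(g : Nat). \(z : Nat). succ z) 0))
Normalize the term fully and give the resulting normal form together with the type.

resulting normal form:
  refl Nat 1
inferred type:
  Eq Nat 1 1


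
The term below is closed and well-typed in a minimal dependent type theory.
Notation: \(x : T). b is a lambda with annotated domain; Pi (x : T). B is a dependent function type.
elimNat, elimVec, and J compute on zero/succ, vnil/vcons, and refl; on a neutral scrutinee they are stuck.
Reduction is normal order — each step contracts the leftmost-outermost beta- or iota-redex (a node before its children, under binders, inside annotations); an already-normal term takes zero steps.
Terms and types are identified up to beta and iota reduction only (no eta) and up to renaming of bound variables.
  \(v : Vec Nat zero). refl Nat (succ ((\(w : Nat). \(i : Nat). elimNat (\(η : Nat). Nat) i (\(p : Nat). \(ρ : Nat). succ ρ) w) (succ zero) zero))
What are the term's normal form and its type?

resulting normal form:
  \(v : Vec Nat zero). refl Nat (succ (succ zero))
inferred type:
  Pi (v : Vec Nat zero). Eq Nat (succ (succ zero)) (succ (succ zero))
observation: the term reaches its normal form after 6 normal-order steps.


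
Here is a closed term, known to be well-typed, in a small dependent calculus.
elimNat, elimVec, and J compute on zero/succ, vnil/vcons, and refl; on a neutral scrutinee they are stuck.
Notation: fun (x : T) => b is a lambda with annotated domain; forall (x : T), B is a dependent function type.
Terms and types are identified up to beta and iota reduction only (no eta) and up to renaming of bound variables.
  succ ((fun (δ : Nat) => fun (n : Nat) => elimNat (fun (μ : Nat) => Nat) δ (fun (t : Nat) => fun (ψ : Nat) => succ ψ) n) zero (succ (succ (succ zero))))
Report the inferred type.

the term's type:
  Nat


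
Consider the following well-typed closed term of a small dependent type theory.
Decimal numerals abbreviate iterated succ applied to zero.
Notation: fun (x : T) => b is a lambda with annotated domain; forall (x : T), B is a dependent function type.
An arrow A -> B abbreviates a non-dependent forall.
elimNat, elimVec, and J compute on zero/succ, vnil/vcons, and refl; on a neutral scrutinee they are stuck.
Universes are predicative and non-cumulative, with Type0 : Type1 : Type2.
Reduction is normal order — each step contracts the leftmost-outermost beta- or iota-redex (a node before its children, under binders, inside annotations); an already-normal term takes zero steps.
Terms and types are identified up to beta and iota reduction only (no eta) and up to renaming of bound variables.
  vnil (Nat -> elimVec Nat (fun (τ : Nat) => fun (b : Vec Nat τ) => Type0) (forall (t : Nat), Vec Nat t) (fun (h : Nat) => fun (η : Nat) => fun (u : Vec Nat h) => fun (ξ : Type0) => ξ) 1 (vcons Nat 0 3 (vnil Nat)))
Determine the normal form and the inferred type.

reduced normal form:
  vnil (Nat -> forall (τ : Nat), Vec Nat τ)
type:
  Vec (Nat -> forall (τ : Nat), Vec Nat τ) 0


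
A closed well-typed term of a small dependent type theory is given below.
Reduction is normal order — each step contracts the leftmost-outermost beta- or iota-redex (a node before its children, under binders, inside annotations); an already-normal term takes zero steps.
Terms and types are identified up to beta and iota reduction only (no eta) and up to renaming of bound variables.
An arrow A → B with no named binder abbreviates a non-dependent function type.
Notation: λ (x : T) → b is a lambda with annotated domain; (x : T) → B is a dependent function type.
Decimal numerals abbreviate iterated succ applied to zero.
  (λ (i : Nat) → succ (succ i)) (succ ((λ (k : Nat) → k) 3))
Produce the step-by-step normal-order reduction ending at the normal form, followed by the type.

reduction (normal order):
  (λ (i : Nat) → succ (succ i)) (succ ((λ (k : Nat) → k) 3))
  ~> succ (succ (succ ((λ (i : Nat) → i) 3)))
  ~> 6
type:
  Nat


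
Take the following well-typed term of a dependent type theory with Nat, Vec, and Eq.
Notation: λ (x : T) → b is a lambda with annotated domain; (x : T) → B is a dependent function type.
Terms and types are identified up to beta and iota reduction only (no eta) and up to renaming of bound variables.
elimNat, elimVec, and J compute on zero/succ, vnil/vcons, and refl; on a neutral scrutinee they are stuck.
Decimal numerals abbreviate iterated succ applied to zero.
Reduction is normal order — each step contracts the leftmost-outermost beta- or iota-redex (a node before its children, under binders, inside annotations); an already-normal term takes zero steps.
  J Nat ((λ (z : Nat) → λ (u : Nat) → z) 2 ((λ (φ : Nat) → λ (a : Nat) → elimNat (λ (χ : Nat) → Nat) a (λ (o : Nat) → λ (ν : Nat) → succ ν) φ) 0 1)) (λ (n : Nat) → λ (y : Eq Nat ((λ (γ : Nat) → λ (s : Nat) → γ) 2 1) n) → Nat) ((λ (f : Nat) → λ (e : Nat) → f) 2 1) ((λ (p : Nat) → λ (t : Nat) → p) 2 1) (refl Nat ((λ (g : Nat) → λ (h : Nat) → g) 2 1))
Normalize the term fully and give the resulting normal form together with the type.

reduced normal form:
  2
inferred type:
  Nat
observation: 3 normal-order steps normalize the term, beginning with a J iota-redex.


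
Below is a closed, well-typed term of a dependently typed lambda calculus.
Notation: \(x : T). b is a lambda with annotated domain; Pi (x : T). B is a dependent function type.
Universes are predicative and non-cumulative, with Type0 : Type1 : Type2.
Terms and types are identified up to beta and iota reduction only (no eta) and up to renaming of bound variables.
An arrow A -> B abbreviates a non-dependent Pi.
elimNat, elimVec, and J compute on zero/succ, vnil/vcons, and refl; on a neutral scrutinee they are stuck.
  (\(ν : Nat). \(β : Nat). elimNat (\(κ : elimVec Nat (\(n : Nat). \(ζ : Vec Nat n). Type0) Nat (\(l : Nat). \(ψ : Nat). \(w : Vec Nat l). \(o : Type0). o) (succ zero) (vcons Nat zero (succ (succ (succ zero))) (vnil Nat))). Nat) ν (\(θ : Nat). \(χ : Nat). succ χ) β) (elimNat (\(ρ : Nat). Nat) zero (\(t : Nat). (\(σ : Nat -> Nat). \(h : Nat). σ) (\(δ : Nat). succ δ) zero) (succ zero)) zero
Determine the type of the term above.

the term's type:
  Nat


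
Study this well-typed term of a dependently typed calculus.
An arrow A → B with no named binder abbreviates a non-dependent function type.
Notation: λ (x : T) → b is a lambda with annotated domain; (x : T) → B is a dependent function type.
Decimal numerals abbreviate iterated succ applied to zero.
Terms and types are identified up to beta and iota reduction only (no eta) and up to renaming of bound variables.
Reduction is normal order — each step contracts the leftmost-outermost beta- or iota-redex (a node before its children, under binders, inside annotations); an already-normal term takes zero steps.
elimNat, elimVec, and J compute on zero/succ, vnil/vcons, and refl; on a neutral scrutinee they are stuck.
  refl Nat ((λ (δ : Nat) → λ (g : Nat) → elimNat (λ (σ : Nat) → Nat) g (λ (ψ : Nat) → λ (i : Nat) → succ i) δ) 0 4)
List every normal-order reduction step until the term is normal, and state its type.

reduction (normal order):
  refl Nat ((λ (δ : Nat) → λ (g : Nat) → elimNat (λ (σ : Nat) → Nat) g (λ (ψ : Nat) → λ (i : Nat) → succ i) δ) 0 4)
  ~> refl Nat ((λ (δ : Nat) → elimNat (λ (g : Nat) → Nat) δ (λ (σ : Nat) → λ (ψ : Nat) → succ ψ) 0) 4)
  ~> refl Nat (elimNat (λ (δ : Nat) → Nat) 4 (λ (g : Nat) → λ (σ : Nat) → succ σ) 0)
  ~> refl Nat 4
type:
  Eq Nat 4 4


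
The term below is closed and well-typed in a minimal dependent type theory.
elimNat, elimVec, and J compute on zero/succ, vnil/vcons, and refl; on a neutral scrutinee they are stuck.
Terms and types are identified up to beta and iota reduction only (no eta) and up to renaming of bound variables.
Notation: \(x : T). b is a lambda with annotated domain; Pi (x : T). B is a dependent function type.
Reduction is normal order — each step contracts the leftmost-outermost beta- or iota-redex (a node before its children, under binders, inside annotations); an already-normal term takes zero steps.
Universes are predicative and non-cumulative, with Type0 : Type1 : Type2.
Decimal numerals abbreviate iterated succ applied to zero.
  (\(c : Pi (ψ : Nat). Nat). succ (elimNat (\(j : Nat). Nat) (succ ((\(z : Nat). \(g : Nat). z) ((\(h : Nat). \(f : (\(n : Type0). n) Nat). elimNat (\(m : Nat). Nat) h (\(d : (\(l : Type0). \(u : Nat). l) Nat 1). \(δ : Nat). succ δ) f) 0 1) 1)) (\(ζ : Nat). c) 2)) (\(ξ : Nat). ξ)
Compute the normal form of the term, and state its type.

reduced normal form:
  3
the term's type:
  Nat
observation: reduction starts at a beta-redex, and 16 normal-order steps reach the normal form.


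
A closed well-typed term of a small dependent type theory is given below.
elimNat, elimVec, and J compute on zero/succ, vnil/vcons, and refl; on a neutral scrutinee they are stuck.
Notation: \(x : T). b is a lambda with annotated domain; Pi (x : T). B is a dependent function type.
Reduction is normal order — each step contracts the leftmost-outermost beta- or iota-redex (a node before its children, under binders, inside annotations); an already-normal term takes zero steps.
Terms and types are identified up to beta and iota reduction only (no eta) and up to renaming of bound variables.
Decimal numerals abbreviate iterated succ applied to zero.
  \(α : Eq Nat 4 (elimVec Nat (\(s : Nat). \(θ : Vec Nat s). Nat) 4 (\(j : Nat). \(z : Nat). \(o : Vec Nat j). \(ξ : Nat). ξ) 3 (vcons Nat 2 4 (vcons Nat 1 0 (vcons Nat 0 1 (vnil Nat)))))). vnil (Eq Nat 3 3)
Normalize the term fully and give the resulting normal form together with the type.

reduced normal form:
  \(α : Eq Nat 4 4). vnil (Eq Nat 3 3)
the term's type:
  Pi (α : Eq Nat 4 4). Vec (Eq Nat 3 3) 0


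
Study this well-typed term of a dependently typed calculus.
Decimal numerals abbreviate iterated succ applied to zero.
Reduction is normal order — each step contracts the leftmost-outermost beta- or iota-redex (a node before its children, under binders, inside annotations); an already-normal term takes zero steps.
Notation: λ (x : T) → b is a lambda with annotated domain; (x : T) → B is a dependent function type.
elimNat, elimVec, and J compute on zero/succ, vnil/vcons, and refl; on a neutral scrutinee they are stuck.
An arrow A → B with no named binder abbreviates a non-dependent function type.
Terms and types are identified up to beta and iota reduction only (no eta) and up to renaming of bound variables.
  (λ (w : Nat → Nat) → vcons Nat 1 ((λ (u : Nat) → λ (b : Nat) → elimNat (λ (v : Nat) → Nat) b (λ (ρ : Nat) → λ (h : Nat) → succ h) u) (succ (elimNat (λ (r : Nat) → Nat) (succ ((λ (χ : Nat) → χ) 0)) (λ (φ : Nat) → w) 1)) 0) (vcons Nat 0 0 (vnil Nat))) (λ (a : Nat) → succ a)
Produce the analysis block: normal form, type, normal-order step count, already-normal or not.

normal form:
  vcons Nat 1 3 (vcons Nat 0 0 (vnil Nat))
inferred type:
  Vec Nat 2
reduction steps (normal order): 18
term was already normal: no
first contracted redex: a beta-redex


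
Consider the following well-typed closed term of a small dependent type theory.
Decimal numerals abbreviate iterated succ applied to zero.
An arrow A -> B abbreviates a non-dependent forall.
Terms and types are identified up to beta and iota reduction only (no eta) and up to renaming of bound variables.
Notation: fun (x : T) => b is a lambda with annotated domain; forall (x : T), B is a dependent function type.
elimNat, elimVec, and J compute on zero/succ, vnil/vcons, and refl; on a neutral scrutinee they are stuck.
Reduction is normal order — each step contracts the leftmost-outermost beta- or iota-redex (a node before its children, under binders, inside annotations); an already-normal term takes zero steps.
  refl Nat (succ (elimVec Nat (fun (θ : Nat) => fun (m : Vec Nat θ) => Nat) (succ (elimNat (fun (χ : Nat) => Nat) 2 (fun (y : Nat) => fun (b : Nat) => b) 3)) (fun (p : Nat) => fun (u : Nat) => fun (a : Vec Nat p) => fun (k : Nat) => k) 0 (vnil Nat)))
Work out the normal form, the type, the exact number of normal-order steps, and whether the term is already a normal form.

normal form:
  refl Nat 4
inferred type:
  Eq Nat 4 4
reduction steps (normal order): 11
already normal: no
first contracted redex: an elimVec iota-redex


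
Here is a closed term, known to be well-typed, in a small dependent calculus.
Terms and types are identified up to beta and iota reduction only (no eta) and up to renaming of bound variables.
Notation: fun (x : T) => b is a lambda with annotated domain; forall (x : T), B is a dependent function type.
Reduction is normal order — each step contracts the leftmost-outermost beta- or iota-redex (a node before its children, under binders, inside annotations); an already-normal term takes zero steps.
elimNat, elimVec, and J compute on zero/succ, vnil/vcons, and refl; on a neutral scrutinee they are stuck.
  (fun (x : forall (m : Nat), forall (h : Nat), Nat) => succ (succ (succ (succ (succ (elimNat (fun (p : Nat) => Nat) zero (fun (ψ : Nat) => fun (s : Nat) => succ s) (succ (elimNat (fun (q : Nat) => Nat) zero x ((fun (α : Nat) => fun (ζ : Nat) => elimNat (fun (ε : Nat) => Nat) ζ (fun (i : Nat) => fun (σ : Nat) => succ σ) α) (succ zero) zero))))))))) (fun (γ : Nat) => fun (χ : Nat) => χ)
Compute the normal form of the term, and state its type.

normal form:
  succ (succ (succ (succ (succ (succ zero)))))
inferred type:
  Nat
observation: reduction starts at a beta-redex, and 15 normal-order steps reach the normal form.


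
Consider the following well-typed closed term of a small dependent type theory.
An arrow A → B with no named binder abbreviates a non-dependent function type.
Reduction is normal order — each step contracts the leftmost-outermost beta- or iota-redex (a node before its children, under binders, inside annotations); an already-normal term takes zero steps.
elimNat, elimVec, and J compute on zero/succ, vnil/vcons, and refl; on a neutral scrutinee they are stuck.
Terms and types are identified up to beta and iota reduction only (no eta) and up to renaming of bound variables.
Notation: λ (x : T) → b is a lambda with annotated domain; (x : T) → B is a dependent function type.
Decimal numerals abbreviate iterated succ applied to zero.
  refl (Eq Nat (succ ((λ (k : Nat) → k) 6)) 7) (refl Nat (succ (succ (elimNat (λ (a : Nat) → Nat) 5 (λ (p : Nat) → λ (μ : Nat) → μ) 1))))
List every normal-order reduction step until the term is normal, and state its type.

normal-order reduction sequence:
  refl (Eq Nat (succ ((λ (k : Nat) → k) 6)) 7) (refl Nat (succ (succ (elimNat (λ (a : Nat) → Nat) 5 (λ (p : Nat) → λ (μ : Nat) → μ) 1))))
  ~> refl (Eq Nat 7 7) (refl Nat (succ (succ (elimNat (λ (k : Nat) → Nat) 5 (λ (a : Nat) → λ (p : Nat) → p) 1))))
  ~> refl (Eq Nat 7 7) (refl Nat (succ (succ ((λ (k : Nat) → λ (a : Nat) → a) 0 (elimNat (λ (p : Nat) → Nat) 5 (λ (μ : Nat) → λ (w : Nat) → w) 0)))))
  ~> refl (Eq Nat 7 7) (refl Nat (succ (succ ((λ (k : Nat) → k) (elimNat (λ (a : Nat) → Nat) 5 (λ (p : Nat) → λ (μ : Nat) → μ) 0)))))
  ~> refl (Eq Nat 7 7) (refl Nat (succ (succ (elimNat (λ (k : Nat) → Nat) 5 (λ (a : Nat) → λ (p : Nat) → p) 0))))
  ~> refl (Eq Nat 7 7) (refl Nat 7)
the term's type:
  Eq (Eq Nat 7 7) (refl Nat 7) (refl Nat 7)


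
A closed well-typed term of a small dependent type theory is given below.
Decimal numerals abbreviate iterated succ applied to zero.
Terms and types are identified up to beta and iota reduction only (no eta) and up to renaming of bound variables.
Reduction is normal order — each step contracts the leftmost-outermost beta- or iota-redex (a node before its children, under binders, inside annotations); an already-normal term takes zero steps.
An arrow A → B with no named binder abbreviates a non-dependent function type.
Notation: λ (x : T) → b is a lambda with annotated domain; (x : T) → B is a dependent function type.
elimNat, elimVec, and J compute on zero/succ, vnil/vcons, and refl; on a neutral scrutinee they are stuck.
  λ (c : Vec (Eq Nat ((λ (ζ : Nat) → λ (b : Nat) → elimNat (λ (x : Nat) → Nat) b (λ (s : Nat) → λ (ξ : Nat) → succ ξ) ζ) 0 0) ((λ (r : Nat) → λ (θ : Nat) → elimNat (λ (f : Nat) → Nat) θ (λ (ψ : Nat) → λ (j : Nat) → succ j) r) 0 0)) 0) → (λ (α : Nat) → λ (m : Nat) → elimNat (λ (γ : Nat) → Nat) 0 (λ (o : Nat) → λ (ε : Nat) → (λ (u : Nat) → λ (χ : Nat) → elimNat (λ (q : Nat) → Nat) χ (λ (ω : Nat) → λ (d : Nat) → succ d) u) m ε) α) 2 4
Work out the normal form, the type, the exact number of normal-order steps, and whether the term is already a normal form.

resulting normal form:
  λ (c : Vec (Eq Nat 0 0) 0) → 8
type:
  Vec (Eq Nat 0 0) 0 → Nat
reduction steps (normal order): 45
term was already normal: no
first redex: a beta-redex


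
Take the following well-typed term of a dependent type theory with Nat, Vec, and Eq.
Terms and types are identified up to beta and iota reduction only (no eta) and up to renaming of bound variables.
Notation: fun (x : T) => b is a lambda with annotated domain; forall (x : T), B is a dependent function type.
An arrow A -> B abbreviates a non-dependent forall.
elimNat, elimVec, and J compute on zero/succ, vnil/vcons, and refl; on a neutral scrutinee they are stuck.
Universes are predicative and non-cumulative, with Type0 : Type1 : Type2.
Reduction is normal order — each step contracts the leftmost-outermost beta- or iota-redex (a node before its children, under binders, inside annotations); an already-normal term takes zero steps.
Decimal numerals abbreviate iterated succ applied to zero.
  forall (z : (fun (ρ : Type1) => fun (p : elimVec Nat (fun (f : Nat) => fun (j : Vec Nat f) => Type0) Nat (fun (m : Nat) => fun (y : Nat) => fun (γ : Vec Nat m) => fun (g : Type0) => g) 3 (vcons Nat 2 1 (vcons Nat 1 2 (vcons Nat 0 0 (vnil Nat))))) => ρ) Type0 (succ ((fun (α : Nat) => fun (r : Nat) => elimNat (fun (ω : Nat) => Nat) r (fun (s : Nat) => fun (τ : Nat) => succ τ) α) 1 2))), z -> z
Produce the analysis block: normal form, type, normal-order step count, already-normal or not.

normal form:
  forall (z : Type0), z -> z
inferred type:
  Type1
steps to reach normal form (normal order): 2
started in normal form: no
first redex: a beta-redex


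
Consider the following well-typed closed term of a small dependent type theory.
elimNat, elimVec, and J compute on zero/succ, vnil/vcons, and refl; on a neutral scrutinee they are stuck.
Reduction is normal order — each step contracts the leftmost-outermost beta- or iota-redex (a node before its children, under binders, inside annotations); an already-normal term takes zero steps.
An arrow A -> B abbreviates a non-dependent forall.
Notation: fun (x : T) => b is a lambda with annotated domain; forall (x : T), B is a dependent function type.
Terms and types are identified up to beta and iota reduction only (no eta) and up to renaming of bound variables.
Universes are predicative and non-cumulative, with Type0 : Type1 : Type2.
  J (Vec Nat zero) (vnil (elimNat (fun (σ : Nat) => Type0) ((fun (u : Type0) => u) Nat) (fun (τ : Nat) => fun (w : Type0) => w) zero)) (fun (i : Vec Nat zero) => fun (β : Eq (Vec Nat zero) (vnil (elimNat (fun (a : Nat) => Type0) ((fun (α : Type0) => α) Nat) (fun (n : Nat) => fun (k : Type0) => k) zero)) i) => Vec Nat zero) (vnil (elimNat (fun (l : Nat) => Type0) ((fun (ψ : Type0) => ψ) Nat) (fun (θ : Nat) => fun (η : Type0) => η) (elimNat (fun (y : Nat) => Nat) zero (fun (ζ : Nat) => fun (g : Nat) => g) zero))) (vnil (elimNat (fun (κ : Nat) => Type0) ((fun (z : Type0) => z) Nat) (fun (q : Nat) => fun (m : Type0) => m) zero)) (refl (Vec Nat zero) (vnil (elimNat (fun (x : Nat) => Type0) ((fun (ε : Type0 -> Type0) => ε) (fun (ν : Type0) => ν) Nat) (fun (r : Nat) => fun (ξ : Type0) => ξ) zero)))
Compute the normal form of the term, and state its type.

normal form:
  vnil Nat
the term's type:
  Vec Nat zero


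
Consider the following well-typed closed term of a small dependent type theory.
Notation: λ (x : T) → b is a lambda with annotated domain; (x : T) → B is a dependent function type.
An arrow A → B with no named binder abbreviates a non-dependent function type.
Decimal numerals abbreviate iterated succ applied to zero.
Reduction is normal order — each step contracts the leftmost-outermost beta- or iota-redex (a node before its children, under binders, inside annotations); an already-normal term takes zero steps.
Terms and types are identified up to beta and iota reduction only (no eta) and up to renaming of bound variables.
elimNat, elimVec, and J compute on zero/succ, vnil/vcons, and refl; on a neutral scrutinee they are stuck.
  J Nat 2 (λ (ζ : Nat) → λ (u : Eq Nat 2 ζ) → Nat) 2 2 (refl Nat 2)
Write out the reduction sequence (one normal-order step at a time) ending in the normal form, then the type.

normal-order reduction sequence:
  J Nat 2 (λ (ζ : Nat) → λ (u : Eq Nat 2 ζ) → Nat) 2 2 (refl Nat 2)
  ~> 2
inferred type:
  Nat
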